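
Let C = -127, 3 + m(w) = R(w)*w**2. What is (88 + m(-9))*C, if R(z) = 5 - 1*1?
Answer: -51943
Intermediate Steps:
R(z) = 4 (R(z) = 5 - 1 = 4)
m(w) = -3 + 4*w**2
(88 + m(-9))*C = (88 + (-3 + 4*(-9)**2))*(-127) = (88 + (-3 + 4*81))*(-127) = (88 + (-3 + 324))*(-127) = (88 + 321)*(-127) = 409*(-127) = -51943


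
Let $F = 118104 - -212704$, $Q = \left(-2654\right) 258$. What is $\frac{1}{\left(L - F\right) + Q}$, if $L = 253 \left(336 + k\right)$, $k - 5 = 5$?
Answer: $- \frac{1}{928002} \approx -1.0776 \cdot 10^{-6}$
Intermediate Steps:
$Q = -684732$
$k = 10$ ($k = 5 + 5 = 10$)
$F = 330808$ ($F = 118104 + 212704 = 330808$)
$L = 87538$ ($L = 253 \left(336 + 10\right) = 253 \cdot 346 = 87538$)
$\frac{1}{\left(L - F\right) + Q} = \frac{1}{\left(87538 - 330808\right) - 684732} = \frac{1}{-243270 - 684732} = \frac{1}{-928002} = - \frac{1}{928002}$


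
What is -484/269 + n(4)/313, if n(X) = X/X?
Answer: -151223/84197 ≈ -1.7961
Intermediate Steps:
n(X) = 1
-484/269 + n(4)/313 = -484/269 + 1/313 = -151223/84197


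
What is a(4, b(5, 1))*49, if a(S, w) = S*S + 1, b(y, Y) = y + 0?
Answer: 833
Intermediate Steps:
b(y, Y) = y
a(S, w) = 1 + S² (a(S, w) = S² + 1 = 1 + S²)
a(4, b(5, 1))*49 = (1 + 4²)*49 = (1 + 16)*49 = 17*49 = 833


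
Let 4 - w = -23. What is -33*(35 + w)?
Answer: -2046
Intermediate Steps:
w = 27 (w = 4 - 1*(-23) = 4 + 23 = 27)
-33*(35 + w) = -33*(35 + 27) = -33*62 = -2046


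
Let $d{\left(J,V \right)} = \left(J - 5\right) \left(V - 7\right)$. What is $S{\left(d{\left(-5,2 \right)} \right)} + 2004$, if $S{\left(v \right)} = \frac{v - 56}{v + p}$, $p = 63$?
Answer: $\frac{226446}{113} \approx 2003.9$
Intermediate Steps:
$d{\left(J,V \right)} = \left(-7 + V\right) \left(-5 + J\right)$ ($d{\left(J,V \right)} = \left(-5 + J\right) \left(-7 + V\right) = \left(-7 + V\right) \left(-5 + J\right)$)
$S{\left(v \right)} = \frac{-56 + v}{63 + v}$ ($S{\left(v \right)} = \frac{v - 56}{v + 63} = \frac{-56 + v}{63 + v}$)
$S{\left(d{\left(-5,2 \right)} \right)} + 2004 = \frac{-56 - -50}{63 - -50} + 2004 = \frac{-56 + \left(35 + 35 - 10 - 10\right)}{63 + \left(35 + 35 - 10 - 10\right)} + 2004 = \frac{-56 + 50}{63 + 50} + 2004 = \frac{1}{113} \left(-6\right) + 2004 = - \frac{6}{113} + 2004 = \frac{226446}{113}$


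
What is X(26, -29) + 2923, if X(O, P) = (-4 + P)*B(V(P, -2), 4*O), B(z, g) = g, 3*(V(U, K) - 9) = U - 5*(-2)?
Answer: -509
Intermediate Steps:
V(U, K) = 37/3 + U/3 (V(U, K) = 9 + (U - 5*(-2))/3 = 9 + (U + 10)/3 = 9 + (10 + U)/3 = 9 + (10/3 + U/3) = 37/3 + U/3)
X(O, P) = 4*O*(-4 + P) (X(O, P) = (-4 + P)*(4*O) = 4*O*(-4 + P))
X(26, -29) + 2923 = 4*26*(-4 - 29) + 2923 = 4*26*(-33) + 2923 = -3432 + 2923 = -509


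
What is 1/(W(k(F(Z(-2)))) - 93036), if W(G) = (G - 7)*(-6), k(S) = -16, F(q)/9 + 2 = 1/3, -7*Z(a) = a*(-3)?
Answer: -1/92898 ≈ -1.0764e-5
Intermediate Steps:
Z(a) = 3*a/7 (Z(a) = -a*(-3)/7 = -(-3)*a/7 = 3*a/7)
F(q) = -15 (F(q) = -18 + 9/3 = -18 + 9*(⅓) = -18 + 3 = -15)
W(G) = 42 - 6*G (W(G) = (-7 + G)*(-6) = 42 - 6*G)
1/(W(k(F(Z(-2)))) - 93036) = 1/((42 - 6*(-16)) - 93036) = 1/((42 + 96) - 93036) = 1/(138 - 93036) = 1/(-92898) = -1/92898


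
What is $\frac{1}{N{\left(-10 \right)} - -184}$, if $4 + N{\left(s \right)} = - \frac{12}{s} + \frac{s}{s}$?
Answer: $\frac{5}{911} \approx 0.0054885$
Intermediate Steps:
$N{\left(s \right)} = -3 - \frac{12}{s}$ ($N{\left(s \right)} = -4 - \left(\frac{12}{s} - \frac{s}{s}\right) = -4 + \left(- \frac{12}{s} + 1\right) = -4 + \left(1 - \frac{12}{s}\right) = -3 - \frac{12}{s}$)
$\frac{1}{N{\left(-10 \right)} - -184} = \frac{1}{\left(-3 - \frac{12}{-10}\right) - -184} = \frac{1}{\left(-3 - - \frac{6}{5}\right) + 184} = \frac{1}{\left(-3 + \frac{6}{5}\right) + 184} = \frac{1}{- \frac{9}{5} + 184} = \frac{1}{\frac{911}{5}} = \frac{5}{911}$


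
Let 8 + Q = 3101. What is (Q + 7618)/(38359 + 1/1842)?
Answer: 19729662/70657279 ≈ 0.27923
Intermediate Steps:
Q = 3093 (Q = -8 + 3101 = 3093)
(Q + 7618)/(38359 + 1/1842) = (3093 + 7618)/(38359 + 1/1842) = 10711/(38359 + 1/1842) = 10711/(70657279/1842) = 10711*(1842/70657279) = 19729662/70657279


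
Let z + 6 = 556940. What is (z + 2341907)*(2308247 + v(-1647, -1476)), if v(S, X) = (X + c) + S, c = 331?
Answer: 6683147477655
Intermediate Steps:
v(S, X) = 331 + S + X (v(S, X) = (X + 331) + S = (331 + X) + S = 331 + S + X)
z = 556934 (z = -6 + 556940 = 556934)
(z + 2341907)*(2308247 + v(-1647, -1476)) = (556934 + 2341907)*(2308247 + (331 - 1647 - 1476)) = 2898841*(2308247 - 2792) = 2898841*2305455 = 6683147477655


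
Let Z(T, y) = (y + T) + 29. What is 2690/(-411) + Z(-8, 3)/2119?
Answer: -5690246/870909 ≈ -6.5337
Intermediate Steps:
Z(T, y) = 29 + T + y (Z(T, y) = (T + y) + 29 = 29 + T + y)
2690/(-411) + Z(-8, 3)/2119 = 2690/(-411) + (29 - 8 + 3)/2119 = 2690*(-1/411) + 24*(1/2119) = -2690/411 + 24/2119 = -5690246/870909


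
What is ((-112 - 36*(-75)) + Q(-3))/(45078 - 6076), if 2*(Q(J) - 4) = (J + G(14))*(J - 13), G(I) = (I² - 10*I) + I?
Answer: 1028/19501 ≈ 0.052715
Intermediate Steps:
G(I) = I² - 9*I
Q(J) = 4 + (-13 + J)*(70 + J)/2 (Q(J) = 4 + ((J + 14*(-9 + 14))*(J - 13))/2 = 4 + ((J + 14*5)*(-13 + J))/2 = 4 + ((J + 70)*(-13 + J))/2 = 4 + ((70 + J)*(-13 + J))/2 = 4 + ((-13 + J)*(70 + J))/2 = 4 + (-13 + J)*(70 + J)/2)
((-112 - 36*(-75)) + Q(-3))/(45078 - 6076) = ((-112 - 36*(-75)) + (-451 + (½)*(-3)² + (57/2)*(-3)))/(45078 - 6076) = ((-112 + 2700) + (-451 + (½)*9 - 171/2))/39002 = (2588 + (-451 + 9/2 - 171/2))*(1/39002) = (2588 - 532)*(1/39002) = 2056*(1/39002) = 1028/19501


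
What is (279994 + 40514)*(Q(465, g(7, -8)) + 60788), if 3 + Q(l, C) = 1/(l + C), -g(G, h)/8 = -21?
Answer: 4110718729416/211 ≈ 1.9482e+10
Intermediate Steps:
g(G, h) = 168 (g(G, h) = -8*(-21) = 168)
Q(l, C) = -3 + 1/(C + l) (Q(l, C) = -3 + 1/(l + C) = -3 + 1/(C + l))
(279994 + 40514)*(Q(465, g(7, -8)) + 60788) = (279994 + 40514)*((1 - 3*168 - 3*465)/(168 + 465) + 60788) = 320508*((1 - 504 - 1395)/633 + 60788) = 320508*((1/633)*(-1898) + 60788) = 320508*(-1898/633 + 60788) = 320508*(38476906/633) = 4110718729416/211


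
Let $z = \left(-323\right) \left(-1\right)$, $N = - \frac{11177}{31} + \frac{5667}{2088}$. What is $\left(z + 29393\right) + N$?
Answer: $\frac{633431783}{21576} \approx 29358.0$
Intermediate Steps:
$N = - \frac{7720633}{21576}$ ($N = \left(-11177\right) \frac{1}{31} + 5667 \cdot \frac{1}{2088} = - \frac{11177}{31} + \frac{1889}{696} = - \frac{7720633}{21576} \approx -357.83$)
$z = 323$
$\left(z + 29393\right) + N = \left(323 + 29393\right) - \frac{7720633}{21576} = 29716 - \frac{7720633}{21576} = \frac{633431783}{21576}$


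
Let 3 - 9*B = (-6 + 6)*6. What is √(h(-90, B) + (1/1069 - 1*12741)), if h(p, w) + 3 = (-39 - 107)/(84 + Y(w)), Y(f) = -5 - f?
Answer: I*√202809548611022/126142 ≈ 112.9*I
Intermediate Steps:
B = ⅓ (B = ⅓ - (-6 + 6)*6/9 = ⅓ - 0*6 = ⅓ - ⅑*0 = ⅓ + 0 = ⅓ ≈ 0.33333)
h(p, w) = -3 - 146/(79 - w) (h(p, w) = -3 + (-39 - 107)/(84 + (-5 - w)) = -3 - 146/(79 - w))
√(h(-90, B) + (1/1069 - 1*12741)) = √((383 - 3*⅓)/(-79 + ⅓) + (1/1069 - 1*12741)) = √((383 - 1)/(-236/3) + (1/1069 - 12741)) = √(-3/236*382 - 13620128/1069) = √(-573/118 - 13620128/1069) = √(-1607787641/126142) = I*√202809548611022/126142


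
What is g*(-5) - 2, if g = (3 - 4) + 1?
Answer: -2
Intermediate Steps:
g = 0 (g = -1 + 1 = 0)
g*(-5) - 2 = 0*(-5) - 2 = 0 - 2 = -2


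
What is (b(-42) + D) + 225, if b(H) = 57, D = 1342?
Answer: 1624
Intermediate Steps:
(b(-42) + D) + 225 = (57 + 1342) + 225 = 1399 + 225 = 1624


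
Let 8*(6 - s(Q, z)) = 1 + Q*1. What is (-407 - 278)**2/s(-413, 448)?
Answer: 187690/23 ≈ 8160.4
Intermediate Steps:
s(Q, z) = 47/8 - Q/8 (s(Q, z) = 6 - (1 + Q*1)/8 = 6 - (1 + Q)/8 = 6 + (-1/8 - Q/8) = 47/8 - Q/8)
(-407 - 278)**2/s(-413, 448) = (-407 - 278)**2/(47/8 - 1/8*(-413)) = (-685)**2/(47/8 + 413/8) = 469225/(115/2) = 469225*(2/115) = 187690/23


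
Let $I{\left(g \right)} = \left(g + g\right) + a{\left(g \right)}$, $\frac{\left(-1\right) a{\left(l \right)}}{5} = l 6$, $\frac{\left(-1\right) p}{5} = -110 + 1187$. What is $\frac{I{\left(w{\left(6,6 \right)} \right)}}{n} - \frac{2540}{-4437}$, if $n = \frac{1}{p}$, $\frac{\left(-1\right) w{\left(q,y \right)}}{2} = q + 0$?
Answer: $- \frac{8028127780}{4437} \approx -1.8094 \cdot 10^{6}$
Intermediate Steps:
$p = -5385$ ($p = - 5 \left(-110 + 1187\right) = \left(-5\right) 1077 = -5385$)
$w{\left(q,y \right)} = - 2 q$ ($w{\left(q,y \right)} = - 2 \left(q + 0\right) = - 2 q$)
$n = - \frac{1}{5385}$ ($n = \frac{1}{-5385} = - \frac{1}{5385} \approx -0.0001857$)
$a{\left(l \right)} = - 30 l$ ($a{\left(l \right)} = - 5 l 6 = - 5 \cdot 6 l = - 30 l$)
$I{\left(g \right)} = - 28 g$ ($I{\left(g \right)} = \left(g + g\right) - 30 g = 2 g - 30 g = - 28 g$)
$\frac{I{\left(w{\left(6,6 \right)} \right)}}{n} - \frac{2540}{-4437} = \frac{\left(-28\right) \left(\left(-2\right) 6\right)}{- \frac{1}{5385}} - \frac{2540}{-4437} = \left(-28\right) \left(-12\right) \left(-5385\right) - - \frac{2540}{4437} = 336 \left(-5385\right) + \frac{2540}{4437} = -1809360 + \frac{2540}{4437} = - \frac{8028127780}{4437}$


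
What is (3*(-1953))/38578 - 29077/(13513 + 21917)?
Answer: -332329219/341704635 ≈ -0.97256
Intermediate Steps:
(3*(-1953))/38578 - 29077/(13513 + 21917) = -5859*1/38578 - 29077/35430 = -5859/38578 - 29077*1/35430 = -5859/38578 - 29077/35430 = -332329219/341704635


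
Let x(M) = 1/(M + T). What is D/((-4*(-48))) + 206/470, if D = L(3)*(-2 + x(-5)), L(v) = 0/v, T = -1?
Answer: 103/235 ≈ 0.43830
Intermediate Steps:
L(v) = 0
x(M) = 1/(-1 + M) (x(M) = 1/(M - 1) = 1/(-1 + M))
D = 0 (D = 0*(-2 + 1/(-1 - 5)) = 0*(-2 + 1/(-6)) = 0*(-2 - 1/6) = 0*(-13/6) = 0)
D/((-4*(-48))) + 206/470 = 0/((-4*(-48))) + 206/470 = 0/192 + 206*(1/470) = 0*(1/192) + 103/235 = 0 + 103/235 = 103/235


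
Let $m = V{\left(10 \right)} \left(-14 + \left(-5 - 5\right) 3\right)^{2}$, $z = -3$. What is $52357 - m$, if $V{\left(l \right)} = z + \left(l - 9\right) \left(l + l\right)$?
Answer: $19445$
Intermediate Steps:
$V{\left(l \right)} = -3 + 2 l \left(-9 + l\right)$ ($V{\left(l \right)} = -3 + \left(l - 9\right) \left(l + l\right) = -3 + \left(-9 + l\right) 2 l = -3 + 2 l \left(-9 + l\right)$)
$m = 32912$ ($m = \left(-3 - 180 + 2 \cdot 10^{2}\right) \left(-14 + \left(-5 - 5\right) 3\right)^{2} = \left(-3 - 180 + 2 \cdot 100\right) \left(-14 - 30\right)^{2} = \left(-3 - 180 + 200\right) \left(-14 - 30\right)^{2} = 17 \left(-44\right)^{2} = 17 \cdot 1936 = 32912$)
$52357 - m = 52357 - 32912 = 19445$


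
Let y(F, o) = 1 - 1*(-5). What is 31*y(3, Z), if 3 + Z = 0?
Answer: 186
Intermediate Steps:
Z = -3 (Z = -3 + 0 = -3)
y(F, o) = 6 (y(F, o) = 1 + 5 = 6)
31*y(3, Z) = 31*6 = 186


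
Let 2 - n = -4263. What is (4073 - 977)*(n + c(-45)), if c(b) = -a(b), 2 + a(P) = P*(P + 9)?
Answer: 8195112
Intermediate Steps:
a(P) = -2 + P*(9 + P) (a(P) = -2 + P*(P + 9) = -2 + P*(9 + P))
n = 4265 (n = 2 - 1*(-4263) = 2 + 4263 = 4265)
c(b) = 2 - b**2 - 9*b (c(b) = -(-2 + b**2 + 9*b) = 2 - b**2 - 9*b)
(4073 - 977)*(n + c(-45)) = (4073 - 977)*(4265 + (2 - 1*(-45)**2 - 9*(-45))) = 3096*(4265 + (2 - 1*2025 + 405)) = 3096*(4265 + (2 - 2025 + 405)) = 3096*(4265 - 1618) = 3096*2647 = 8195112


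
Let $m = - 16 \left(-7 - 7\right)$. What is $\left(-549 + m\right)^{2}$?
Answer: $105625$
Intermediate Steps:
$m = 224$ ($m = \left(-16\right) \left(-14\right) = 224$)
$\left(-549 + m\right)^{2} = \left(-549 + 224\right)^{2} = \left(-325\right)^{2} = 105625$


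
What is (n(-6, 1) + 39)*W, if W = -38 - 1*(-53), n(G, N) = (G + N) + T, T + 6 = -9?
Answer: 285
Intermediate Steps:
T = -15 (T = -6 - 9 = -15)
n(G, N) = -15 + G + N (n(G, N) = (G + N) - 15 = -15 + G + N)
W = 15 (W = -38 + 53 = 15)
(n(-6, 1) + 39)*W = ((-15 - 6 + 1) + 39)*15 = (-20 + 39)*15 = 19*15 = 285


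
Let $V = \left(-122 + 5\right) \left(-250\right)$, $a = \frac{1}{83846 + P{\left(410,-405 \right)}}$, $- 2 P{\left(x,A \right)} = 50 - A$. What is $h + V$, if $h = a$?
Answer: $\frac{4891682252}{167237} \approx 29250.0$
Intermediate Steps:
$P{\left(x,A \right)} = -25 + \frac{A}{2}$ ($P{\left(x,A \right)} = - \frac{50 - A}{2} = -25 + \frac{A}{2}$)
$a = \frac{2}{167237}$ ($a = \frac{1}{83846 + \left(-25 + \frac{1}{2} \left(-405\right)\right)} = \frac{1}{83846 - \frac{455}{2}} = \frac{1}{\frac{167237}{2}} = \frac{2}{167237} \approx 1.1959 \cdot 10^{-5}$)
$h = \frac{2}{167237} \approx 1.1959 \cdot 10^{-5}$
$V = 29250$ ($V = \left(-117\right) \left(-250\right) = 29250$)
$h + V = \frac{2}{167237} + 29250 = \frac{4891682252}{167237}$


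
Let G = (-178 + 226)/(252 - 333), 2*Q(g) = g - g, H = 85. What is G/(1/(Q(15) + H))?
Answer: -1360/27 ≈ -50.370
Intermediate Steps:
Q(g) = 0 (Q(g) = (g - g)/2 = (1/2)*0 = 0)
G = -16/27 (G = 48/(-81) = 48*(-1/81) = -16/27 ≈ -0.59259)
G/(1/(Q(15) + H)) = -16/(27*(1/(0 + 85))) = -16/(27*(1/85)) = -16/(27*1/85) = -16/27*85 = -1360/27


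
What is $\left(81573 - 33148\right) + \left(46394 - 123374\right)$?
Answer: $-28555$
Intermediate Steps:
$\left(81573 - 33148\right) + \left(46394 - 123374\right) = 48425 + \left(46394 - 123374\right) = 48425 - 76980 = -28555$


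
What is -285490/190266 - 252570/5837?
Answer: -24860944375/555291321 ≈ -44.771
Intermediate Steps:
-285490/190266 - 252570/5837 = -285490*1/190266 - 252570*1/5837 = -142745/95133 - 252570/5837 = -24860944375/555291321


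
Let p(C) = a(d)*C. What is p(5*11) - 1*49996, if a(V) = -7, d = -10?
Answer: -50381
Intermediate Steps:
p(C) = -7*C
p(5*11) - 1*49996 = -35*11 - 1*49996 = -7*55 - 49996 = -385 - 49996 = -50381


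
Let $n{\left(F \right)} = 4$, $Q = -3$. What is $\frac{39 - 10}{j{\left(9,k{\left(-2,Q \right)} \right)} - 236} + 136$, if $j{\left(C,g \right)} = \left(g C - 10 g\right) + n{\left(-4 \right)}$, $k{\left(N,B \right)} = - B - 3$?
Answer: $\frac{1087}{8} \approx 135.88$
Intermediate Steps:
$k{\left(N,B \right)} = -3 - B$
$j{\left(C,g \right)} = 4 - 10 g + C g$ ($j{\left(C,g \right)} = \left(g C - 10 g\right) + 4 = \left(C g - 10 g\right) + 4 = \left(- 10 g + C g\right) + 4 = 4 - 10 g + C g$)
$\frac{39 - 10}{j{\left(9,k{\left(-2,Q \right)} \right)} - 236} + 136 = \frac{39 - 10}{\left(4 - 10 \left(-3 - -3\right) + 9 \left(-3 - -3\right)\right) - 236} + 136 = \frac{29}{\left(4 - 10 \left(-3 + 3\right) + 9 \left(-3 + 3\right)\right) - 236} + 136 = \frac{29}{\left(4 - 0 + 9 \cdot 0\right) - 236} + 136 = \frac{29}{\left(4 + 0 + 0\right) - 236} + 136 = \frac{29}{4 - 236} + 136 = \frac{29}{-232} + 136 = 29 \left(- \frac{1}{232}\right) + 136 = - \frac{1}{8} + 136 = \frac{1087}{8}$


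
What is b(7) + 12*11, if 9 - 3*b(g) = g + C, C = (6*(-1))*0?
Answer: 398/3 ≈ 132.67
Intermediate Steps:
C = 0 (C = -6*0 = 0)
b(g) = 3 - g/3 (b(g) = 3 - (g + 0)/3 = 3 - g/3)
b(7) + 12*11 = (3 - ⅓*7) + 12*11 = (3 - 7/3) + 132 = ⅔ + 132 = 398/3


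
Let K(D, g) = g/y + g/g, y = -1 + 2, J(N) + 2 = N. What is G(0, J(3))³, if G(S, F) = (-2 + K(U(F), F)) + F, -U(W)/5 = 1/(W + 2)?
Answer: 1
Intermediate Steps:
J(N) = -2 + N
y = 1
U(W) = -5/(2 + W) (U(W) = -5/(W + 2) = -5/(2 + W))
K(D, g) = 1 + g (K(D, g) = g/1 + g/g = g*1 + 1 = g + 1 = 1 + g)
G(S, F) = -1 + 2*F (G(S, F) = (-2 + (1 + F)) + F = (-1 + F) + F = -1 + 2*F)
G(0, J(3))³ = (-1 + 2*(-2 + 3))³ = (-1 + 2*1)³ = (-1 + 2)³ = 1³ = 1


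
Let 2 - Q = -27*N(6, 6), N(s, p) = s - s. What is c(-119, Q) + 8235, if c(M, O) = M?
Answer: 8116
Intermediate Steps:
N(s, p) = 0
Q = 2 (Q = 2 - (-27)*0 = 2 - 1*0 = 2 + 0 = 2)
c(-119, Q) + 8235 = -119 + 8235 = 8116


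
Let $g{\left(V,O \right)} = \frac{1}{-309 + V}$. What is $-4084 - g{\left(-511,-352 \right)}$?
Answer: $- \frac{3348879}{820} \approx -4084.0$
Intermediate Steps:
$-4084 - g{\left(-511,-352 \right)} = -4084 - \frac{1}{-309 - 511} = -4084 - \frac{1}{-820} = -4084 - - \frac{1}{820} = -4084 + \frac{1}{820} = - \frac{3348879}{820}$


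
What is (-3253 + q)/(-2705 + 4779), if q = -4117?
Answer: -3685/1037 ≈ -3.5535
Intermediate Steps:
(-3253 + q)/(-2705 + 4779) = (-3253 - 4117)/(-2705 + 4779) = -7370/2074 = -7370*1/2074 = -3685/1037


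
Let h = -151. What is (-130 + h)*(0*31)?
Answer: 0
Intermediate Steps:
(-130 + h)*(0*31) = (-130 - 151)*(0*31) = -281*0 = 0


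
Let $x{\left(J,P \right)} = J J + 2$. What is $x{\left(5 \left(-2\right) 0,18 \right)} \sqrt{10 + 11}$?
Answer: $2 \sqrt{21} \approx 9.1651$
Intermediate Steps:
$x{\left(J,P \right)} = 2 + J^{2}$ ($x{\left(J,P \right)} = J^{2} + 2 = 2 + J^{2}$)
$x{\left(5 \left(-2\right) 0,18 \right)} \sqrt{10 + 11} = \left(2 + \left(5 \left(-2\right) 0\right)^{2}\right) \sqrt{10 + 11} = \left(2 + \left(\left(-10\right) 0\right)^{2}\right) \sqrt{21} = \left(2 + 0^{2}\right) \sqrt{21} = \left(2 + 0\right) \sqrt{21} = 2 \sqrt{21}$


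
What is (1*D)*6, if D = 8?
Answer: 48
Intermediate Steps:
(1*D)*6 = (1*8)*6 = 8*6 = 48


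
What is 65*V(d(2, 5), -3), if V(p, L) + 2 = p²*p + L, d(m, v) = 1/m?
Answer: -2535/8 ≈ -316.88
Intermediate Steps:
V(p, L) = -2 + L + p³ (V(p, L) = -2 + (p²*p + L) = -2 + (p³ + L) = -2 + (L + p³) = -2 + L + p³)
65*V(d(2, 5), -3) = 65*(-2 - 3 + (1/2)³) = 65*(-2 - 3 + (½)³) = 65*(-2 - 3 + ⅛) = 65*(-39/8) = -2535/8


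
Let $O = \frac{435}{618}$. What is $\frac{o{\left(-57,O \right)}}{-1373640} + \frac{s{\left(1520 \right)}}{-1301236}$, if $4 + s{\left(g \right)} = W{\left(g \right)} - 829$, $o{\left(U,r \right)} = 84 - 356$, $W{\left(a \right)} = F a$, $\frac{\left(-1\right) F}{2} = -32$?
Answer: $- \frac{16516190111}{223428727380} \approx -0.073922$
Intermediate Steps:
$F = 64$ ($F = \left(-2\right) \left(-32\right) = 64$)
$O = \frac{145}{206}$ ($O = 435 \cdot \frac{1}{618} = \frac{145}{206} \approx 0.70388$)
$W{\left(a \right)} = 64 a$
$o{\left(U,r \right)} = -272$
$s{\left(g \right)} = -833 + 64 g$ ($s{\left(g \right)} = -4 + \left(64 g - 829\right) = -4 + \left(-829 + 64 g\right) = -833 + 64 g$)
$\frac{o{\left(-57,O \right)}}{-1373640} + \frac{s{\left(1520 \right)}}{-1301236} = - \frac{272}{-1373640} + \frac{-833 + 64 \cdot 1520}{-1301236} = \left(-272\right) \left(- \frac{1}{1373640}\right) + \left(-833 + 97280\right) \left(- \frac{1}{1301236}\right) = \frac{34}{171705} + 96447 \left(- \frac{1}{1301236}\right) = \frac{34}{171705} - \frac{96447}{1301236} = - \frac{16516190111}{223428727380}$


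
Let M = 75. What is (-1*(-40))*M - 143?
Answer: 2857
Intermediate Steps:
(-1*(-40))*M - 143 = -1*(-40)*75 - 143 = 40*75 - 143 = 3000 - 143 = 2857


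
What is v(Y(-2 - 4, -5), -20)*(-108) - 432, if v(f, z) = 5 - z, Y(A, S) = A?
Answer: -3132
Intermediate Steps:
v(Y(-2 - 4, -5), -20)*(-108) - 432 = (5 - 1*(-20))*(-108) - 432 = (5 + 20)*(-108) - 432 = 25*(-108) - 432 = -2700 - 432 = -3132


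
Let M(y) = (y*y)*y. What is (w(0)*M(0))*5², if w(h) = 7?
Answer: 0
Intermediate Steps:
M(y) = y³ (M(y) = y²*y = y³)
(w(0)*M(0))*5² = (7*0³)*5² = (7*0)*25 = 0*25 = 0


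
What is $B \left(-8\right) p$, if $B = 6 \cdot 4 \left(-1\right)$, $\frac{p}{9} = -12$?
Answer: $-20736$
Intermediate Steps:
$p = -108$ ($p = 9 \left(-12\right) = -108$)
$B = -24$ ($B = 24 \left(-1\right) = -24$)
$B \left(-8\right) p = \left(-24\right) \left(-8\right) \left(-108\right) = 192 \left(-108\right) = -20736$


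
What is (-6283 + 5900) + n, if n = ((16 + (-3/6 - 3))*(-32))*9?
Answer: -3983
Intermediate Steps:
n = -3600 (n = ((16 + (-3*⅙ - 3))*(-32))*9 = ((16 + (-½ - 3))*(-32))*9 = ((16 - 7/2)*(-32))*9 = ((25/2)*(-32))*9 = -400*9 = -3600)
(-6283 + 5900) + n = (-6283 + 5900) - 3600 = -383 - 3600 = -3983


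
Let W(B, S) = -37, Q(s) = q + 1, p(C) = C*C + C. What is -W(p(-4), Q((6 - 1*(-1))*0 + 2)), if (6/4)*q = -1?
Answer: 37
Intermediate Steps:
q = -⅔ (q = (⅔)*(-1) = -⅔ ≈ -0.66667)
p(C) = C + C² (p(C) = C² + C = C + C²)
Q(s) = ⅓ (Q(s) = -⅔ + 1 = ⅓)
-W(p(-4), Q((6 - 1*(-1))*0 + 2)) = -1*(-37) = 37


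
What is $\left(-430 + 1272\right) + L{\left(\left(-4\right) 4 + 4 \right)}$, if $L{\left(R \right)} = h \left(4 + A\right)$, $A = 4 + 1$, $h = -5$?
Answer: $797$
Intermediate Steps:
$A = 5$
$L{\left(R \right)} = -45$ ($L{\left(R \right)} = - 5 \left(4 + 5\right) = \left(-5\right) 9 = -45$)
$\left(-430 + 1272\right) + L{\left(\left(-4\right) 4 + 4 \right)} = \left(-430 + 1272\right) - 45 = 842 - 45 = 797$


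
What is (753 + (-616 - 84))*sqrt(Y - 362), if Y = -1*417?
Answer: 53*I*sqrt(779) ≈ 1479.3*I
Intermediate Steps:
Y = -417
(753 + (-616 - 84))*sqrt(Y - 362) = (753 + (-616 - 84))*sqrt(-417 - 362) = (753 - 700)*sqrt(-779) = 53*(I*sqrt(779)) = 53*I*sqrt(779)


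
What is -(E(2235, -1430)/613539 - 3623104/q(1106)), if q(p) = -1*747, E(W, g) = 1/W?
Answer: -552024041922323/113814552195 ≈ -4850.2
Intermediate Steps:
q(p) = -747
-(E(2235, -1430)/613539 - 3623104/q(1106)) = -(1/(2235*613539) - 3623104/(-747)) = -((1/2235)*(1/613539) - 3623104*(-1/747)) = -(1/1371259665 + 3623104/747) = -1*552024041922323/113814552195 = -552024041922323/113814552195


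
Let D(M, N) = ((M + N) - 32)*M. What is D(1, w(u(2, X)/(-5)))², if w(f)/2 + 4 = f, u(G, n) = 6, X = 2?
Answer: 42849/25 ≈ 1714.0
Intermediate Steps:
w(f) = -8 + 2*f
D(M, N) = M*(-32 + M + N) (D(M, N) = (-32 + M + N)*M = M*(-32 + M + N))
D(1, w(u(2, X)/(-5)))² = (1*(-32 + 1 + (-8 + 2*(6/(-5)))))² = (1*(-32 + 1 + (-8 + 2*(6*(-⅕)))))² = (1*(-32 + 1 + (-8 + 2*(-6/5))))² = (1*(-32 + 1 + (-8 - 12/5)))² = (1*(-32 + 1 - 52/5))² = (1*(-207/5))² = (-207/5)² = 42849/25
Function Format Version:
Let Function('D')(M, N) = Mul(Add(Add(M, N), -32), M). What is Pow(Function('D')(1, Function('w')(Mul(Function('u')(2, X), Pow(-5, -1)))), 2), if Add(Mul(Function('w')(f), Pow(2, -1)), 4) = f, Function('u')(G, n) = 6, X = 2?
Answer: Rational(42849, 25) ≈ 1714.0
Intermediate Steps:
Function('w')(f) = Add(-8, Mul(2, f))
Function('D')(M, N) = Mul(M, Add(-32, M, N)) (Function('D')(M, N) = Mul(Add(-32, M, N), M) = Mul(M, Add(-32, M, N)))
Pow(Function('D')(1, Function('w')(Mul(Function('u')(2, X), Pow(-5, -1)))), 2) = Pow(Mul(1, Add(-32, 1, Add(-8, Mul(2, Mul(6, Pow(-5, -1)))))), 2) = Pow(Mul(1, Add(-32, 1, Add(-8, Mul(2, Mul(6, Rational(-1, 5)))))), 2) = Pow(Mul(1, Add(-32, 1, Add(-8, Mul(2, Rational(-6, 5))))), 2) = Pow(Mul(1, Add(-32, 1, Add(-8, Rational(-12, 5)))), 2) = Pow(Mul(1, Add(-32, 1, Rational(-52, 5))), 2) = Pow(Mul(1, Rational(-207, 5)), 2) = Pow(Rational(-207, 5), 2) = Rational(42849, 25)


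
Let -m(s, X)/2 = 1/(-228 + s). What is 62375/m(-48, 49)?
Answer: 8607750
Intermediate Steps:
m(s, X) = -2/(-228 + s)
62375/m(-48, 49) = 62375/((-2/(-228 - 48))) = 62375/((-2/(-276))) = 62375/((-2*(-1/276))) = 62375/(1/138) = 62375*138 = 8607750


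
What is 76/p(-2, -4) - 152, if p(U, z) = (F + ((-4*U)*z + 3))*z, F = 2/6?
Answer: -13015/86 ≈ -151.34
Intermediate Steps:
F = ⅓ (F = 2*(⅙) = ⅓ ≈ 0.33333)
p(U, z) = z*(10/3 - 4*U*z) (p(U, z) = (⅓ + ((-4*U)*z + 3))*z = (⅓ + (-4*U*z + 3))*z = (⅓ + (3 - 4*U*z))*z = (10/3 - 4*U*z)*z = z*(10/3 - 4*U*z))
76/p(-2, -4) - 152 = 76/((⅔)*(-4)*(5 - 6*(-2)*(-4))) - 152 = 76/((⅔)*(-4)*(5 - 48)) - 152 = 76/((⅔)*(-4)*(-43)) - 152 = 76/(344/3) - 152 = (3/344)*76 - 152 = 57/86 - 152 = -13015/86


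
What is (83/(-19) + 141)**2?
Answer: 6739216/361 ≈ 18668.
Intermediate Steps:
(83/(-19) + 141)**2 = (83*(-1/19) + 141)**2 = (-83/19 + 141)**2 = (2596/19)**2 = 6739216/361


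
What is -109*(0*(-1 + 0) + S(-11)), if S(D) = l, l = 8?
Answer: -872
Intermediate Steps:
S(D) = 8
-109*(0*(-1 + 0) + S(-11)) = -109*(0*(-1 + 0) + 8) = -109*(0*(-1) + 8) = -109*(0 + 8) = -109*8 = -872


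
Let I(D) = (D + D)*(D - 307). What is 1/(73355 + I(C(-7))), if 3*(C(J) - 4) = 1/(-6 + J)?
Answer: 1521/107909375 ≈ 1.4095e-5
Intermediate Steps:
C(J) = 4 + 1/(3*(-6 + J))
I(D) = 2*D*(-307 + D) (I(D) = (2*D)*(-307 + D) = 2*D*(-307 + D))
1/(73355 + I(C(-7))) = 1/(73355 + 2*((-71 + 12*(-7))/(3*(-6 - 7)))*(-307 + (-71 + 12*(-7))/(3*(-6 - 7)))) = 1/(73355 + 2*((⅓)*(-71 - 84)/(-13))*(-307 + (⅓)*(-71 - 84)/(-13))) = 1/(73355 + 2*((⅓)*(-1/13)*(-155))*(-307 + (⅓)*(-1/13)*(-155))) = 1/(73355 + 2*(155/39)*(-307 + 155/39)) = 1/(73355 + 2*(155/39)*(-11818/39)) = 1/(73355 - 3663580/1521) = 1/(107909375/1521) = 1521/107909375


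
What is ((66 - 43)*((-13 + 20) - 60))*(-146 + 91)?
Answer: 67045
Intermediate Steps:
((66 - 43)*((-13 + 20) - 60))*(-146 + 91) = (23*(7 - 60))*(-55) = (23*(-53))*(-55) = -1219*(-55) = 67045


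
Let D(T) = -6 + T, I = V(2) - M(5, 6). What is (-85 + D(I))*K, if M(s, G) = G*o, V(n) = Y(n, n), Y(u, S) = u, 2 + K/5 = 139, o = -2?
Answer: -52745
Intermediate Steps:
K = 685 (K = -10 + 5*139 = -10 + 695 = 685)
V(n) = n
M(s, G) = -2*G (M(s, G) = G*(-2) = -2*G)
I = 14 (I = 2 - (-2)*6 = 2 - 1*(-12) = 2 + 12 = 14)
(-85 + D(I))*K = (-85 + (-6 + 14))*685 = (-85 + 8)*685 = -77*685 = -52745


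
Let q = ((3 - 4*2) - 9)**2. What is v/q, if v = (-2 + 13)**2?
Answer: 121/196 ≈ 0.61735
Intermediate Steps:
v = 121 (v = 11**2 = 121)
q = 196 (q = ((3 - 8) - 9)**2 = (-5 - 9)**2 = (-14)**2 = 196)
v/q = 121/196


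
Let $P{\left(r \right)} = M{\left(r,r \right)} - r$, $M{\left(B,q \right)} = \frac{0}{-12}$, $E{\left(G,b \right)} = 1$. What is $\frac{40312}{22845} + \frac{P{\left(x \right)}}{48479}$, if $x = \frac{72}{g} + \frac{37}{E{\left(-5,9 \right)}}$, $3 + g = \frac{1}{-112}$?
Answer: $\frac{658493563751}{373228428435} \approx 1.7643$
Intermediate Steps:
$g = - \frac{337}{112}$ ($g = -3 + \frac{1}{-112} = -3 - \frac{1}{112} = - \frac{337}{112} \approx -3.0089$)
$M{\left(B,q \right)} = 0$ ($M{\left(B,q \right)} = 0 \left(- \frac{1}{12}\right) = 0$)
$x = \frac{4405}{337}$ ($x = \frac{72}{- \frac{337}{112}} + \frac{37}{1} = 72 \left(- \frac{112}{337}\right) + 37 \cdot 1 = - \frac{8064}{337} + 37 = \frac{4405}{337} \approx 13.071$)
$P{\left(r \right)} = - r$ ($P{\left(r \right)} = 0 - r = - r$)
$\frac{40312}{22845} + \frac{P{\left(x \right)}}{48479} = \frac{40312}{22845} + \frac{\left(-1\right) \frac{4405}{337}}{48479} = 40312 \cdot \frac{1}{22845} - \frac{4405}{16337423} = \frac{40312}{22845} - \frac{4405}{16337423} = \frac{658493563751}{373228428435}$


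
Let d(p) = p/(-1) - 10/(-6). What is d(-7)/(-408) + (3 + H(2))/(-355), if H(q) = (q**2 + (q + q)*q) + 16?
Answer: -23587/217260 ≈ -0.10857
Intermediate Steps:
H(q) = 16 + 3*q**2 (H(q) = (q**2 + (2*q)*q) + 16 = (q**2 + 2*q**2) + 16 = 3*q**2 + 16 = 16 + 3*q**2)
d(p) = 5/3 - p (d(p) = p*(-1) - 10*(-1/6) = -p + 5/3 = 5/3 - p)
d(-7)/(-408) + (3 + H(2))/(-355) = (5/3 - 1*(-7))/(-408) + (3 + (16 + 3*2**2))/(-355) = (5/3 + 7)*(-1/408) + (3 + (16 + 3*4))*(-1/355) = (26/3)*(-1/408) + (3 + (16 + 12))*(-1/355) = -13/612 + (3 + 28)*(-1/355) = -13/612 + 31*(-1/355) = -13/612 - 31/355 = -23587/217260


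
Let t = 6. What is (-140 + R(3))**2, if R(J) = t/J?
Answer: 19044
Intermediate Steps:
R(J) = 6/J
(-140 + R(3))**2 = (-140 + 6/3)**2 = (-140 + 6*(1/3))**2 = (-140 + 2)**2 = (-138)**2 = 19044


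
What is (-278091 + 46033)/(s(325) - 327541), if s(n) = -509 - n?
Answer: 232058/328375 ≈ 0.70669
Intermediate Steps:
(-278091 + 46033)/(s(325) - 327541) = (-278091 + 46033)/((-509 - 1*325) - 327541) = -232058/((-509 - 325) - 327541) = -232058/(-834 - 327541) = -232058/(-328375) = -232058*(-1/328375) = 232058/328375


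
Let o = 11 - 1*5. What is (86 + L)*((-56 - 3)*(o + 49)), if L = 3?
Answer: -288805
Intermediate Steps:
o = 6 (o = 11 - 5 = 6)
(86 + L)*((-56 - 3)*(o + 49)) = (86 + 3)*((-56 - 3)*(6 + 49)) = 89*(-59*55) = 89*(-3245) = -288805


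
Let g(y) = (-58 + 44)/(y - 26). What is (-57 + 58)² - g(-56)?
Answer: 34/41 ≈ 0.82927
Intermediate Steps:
g(y) = -14/(-26 + y)
(-57 + 58)² - g(-56) = (-57 + 58)² - (-14)/(-26 - 56) = 1² - (-14)/(-82) = 1 - (-14)*(-1)/82 = 1 - 1*7/41 = 1 - 7/41 = 34/41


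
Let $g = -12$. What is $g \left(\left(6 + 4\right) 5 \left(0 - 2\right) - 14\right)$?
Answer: $1368$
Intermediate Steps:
$g \left(\left(6 + 4\right) 5 \left(0 - 2\right) - 14\right) = - 12 \left(\left(6 + 4\right) 5 \left(0 - 2\right) - 14\right) = - 12 \left(10 \cdot 5 \left(-2\right) - 14\right) = - 12 \left(50 \left(-2\right) - 14\right) = - 12 \left(-100 - 14\right) = \left(-12\right) \left(-114\right) = 1368$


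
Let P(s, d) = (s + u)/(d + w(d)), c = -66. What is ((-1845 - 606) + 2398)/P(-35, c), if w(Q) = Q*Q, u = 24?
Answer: 20670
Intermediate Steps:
w(Q) = Q²
P(s, d) = (24 + s)/(d + d²) (P(s, d) = (s + 24)/(d + d²) = (24 + s)/(d + d²))
((-1845 - 606) + 2398)/P(-35, c) = ((-1845 - 606) + 2398)/(((24 - 35)/((-66)*(1 - 66)))) = (-2451 + 2398)/((-1/66*(-11)/(-65))) = -53/((-1/66*(-1/65)*(-11))) = -53/(-1/390) = -53*(-390) = 20670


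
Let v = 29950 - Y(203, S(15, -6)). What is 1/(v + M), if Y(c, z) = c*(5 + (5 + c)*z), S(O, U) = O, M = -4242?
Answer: -1/608667 ≈ -1.6429e-6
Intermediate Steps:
Y(c, z) = c*(5 + z*(5 + c))
v = -604425 (v = 29950 - 203*(5 + 5*15 + 203*15) = 29950 - 203*(5 + 75 + 3045) = 29950 - 203*3125 = 29950 - 1*634375 = 29950 - 634375 = -604425)
1/(v + M) = 1/(-604425 - 4242) = 1/(-608667) = -1/608667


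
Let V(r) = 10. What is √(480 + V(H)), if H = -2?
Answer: 7*√10 ≈ 22.136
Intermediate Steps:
√(480 + V(H)) = √(480 + 10) = √490 = 7*√10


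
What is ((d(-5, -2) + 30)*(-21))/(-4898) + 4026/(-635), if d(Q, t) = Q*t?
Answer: -9592974/1555115 ≈ -6.1687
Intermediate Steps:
((d(-5, -2) + 30)*(-21))/(-4898) + 4026/(-635) = ((-5*(-2) + 30)*(-21))/(-4898) + 4026/(-635) = ((10 + 30)*(-21))*(-1/4898) + 4026*(-1/635) = (40*(-21))*(-1/4898) - 4026/635 = -840*(-1/4898) - 4026/635 = 420/2449 - 4026/635 = -9592974/1555115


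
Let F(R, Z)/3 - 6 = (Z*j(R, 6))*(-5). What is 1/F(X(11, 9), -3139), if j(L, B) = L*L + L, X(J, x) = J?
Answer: 1/6215238 ≈ 1.6089e-7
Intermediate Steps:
j(L, B) = L + L² (j(L, B) = L² + L = L + L²)
F(R, Z) = 18 - 15*R*Z*(1 + R) (F(R, Z) = 18 + 3*((Z*(R*(1 + R)))*(-5)) = 18 + 3*((R*Z*(1 + R))*(-5)) = 18 + 3*(-5*R*Z*(1 + R)) = 18 - 15*R*Z*(1 + R))
1/F(X(11, 9), -3139) = 1/(18 - 15*11*(-3139)*(1 + 11)) = 1/(18 - 15*11*(-3139)*12) = 1/(18 + 6215220) = 1/6215238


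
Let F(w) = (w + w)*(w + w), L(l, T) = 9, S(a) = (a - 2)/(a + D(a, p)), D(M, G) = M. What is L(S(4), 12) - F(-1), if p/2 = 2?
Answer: 5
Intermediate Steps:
p = 4 (p = 2*2 = 4)
S(a) = (-2 + a)/(2*a) (S(a) = (a - 2)/(a + a) = (-2 + a)/((2*a)) = (-2 + a)*(1/(2*a)) = (-2 + a)/(2*a))
F(w) = 4*w**2 (F(w) = (2*w)*(2*w) = 4*w**2)
L(S(4), 12) - F(-1) = 9 - 4*(-1)**2 = 9 - 4 = 5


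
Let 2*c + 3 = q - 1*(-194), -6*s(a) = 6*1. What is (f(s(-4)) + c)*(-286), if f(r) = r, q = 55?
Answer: -34892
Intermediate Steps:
s(a) = -1
c = 123 (c = -3/2 + (55 - 1*(-194))/2 = -3/2 + (55 + 194)/2 = -3/2 + (½)*249 = -3/2 + 249/2 = 123)
(f(s(-4)) + c)*(-286) = (-1 + 123)*(-286) = 122*(-286) = -34892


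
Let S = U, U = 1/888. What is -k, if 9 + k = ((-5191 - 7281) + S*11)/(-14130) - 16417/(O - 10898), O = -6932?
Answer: 161002689557/22372085520 ≈ 7.1966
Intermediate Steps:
U = 1/888 ≈ 0.0011261
S = 1/888 ≈ 0.0011261
k = -161002689557/22372085520 (k = -9 + (((-5191 - 7281) + (1/888)*11)/(-14130) - 16417/(-6932 - 10898)) = -9 + ((-12472 + 11/888)*(-1/14130) - 16417/(-17830)) = -9 + (-11075125/888*(-1/14130) - 16417*(-1/17830)) = -9 + (2215025/2509488 + 16417/17830) = -9 + 40346080123/22372085520 = -161002689557/22372085520 ≈ -7.1966)
-k = -1*(-161002689557/22372085520) = 161002689557/22372085520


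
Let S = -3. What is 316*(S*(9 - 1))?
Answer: -7584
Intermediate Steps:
316*(S*(9 - 1)) = 316*(-3*(9 - 1)) = 316*(-3*8) = 316*(-24) = -7584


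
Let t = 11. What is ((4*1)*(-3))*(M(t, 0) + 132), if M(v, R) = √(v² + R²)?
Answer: -1716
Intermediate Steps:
M(v, R) = √(R² + v²)
((4*1)*(-3))*(M(t, 0) + 132) = ((4*1)*(-3))*(√(0² + 11²) + 132) = (4*(-3))*(√(0 + 121) + 132) = -12*(√121 + 132) = -12*(11 + 132) = -12*143 = -1716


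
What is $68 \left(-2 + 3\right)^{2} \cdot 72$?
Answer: $4896$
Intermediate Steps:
$68 \left(-2 + 3\right)^{2} \cdot 72 = 68 \cdot 1^{2} \cdot 72 = 68 \cdot 1 \cdot 72 = 68 \cdot 72 = 4896$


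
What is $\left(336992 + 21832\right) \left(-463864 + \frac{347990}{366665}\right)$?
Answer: $- \frac{12205925513361936}{73333} \approx -1.6645 \cdot 10^{11}$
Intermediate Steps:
$\left(336992 + 21832\right) \left(-463864 + \frac{347990}{366665}\right) = 358824 \left(-463864 + 347990 \cdot \frac{1}{366665}\right) = 358824 \left(-463864 + \frac{69598}{73333}\right) = 358824 \left(- \frac{34016469114}{73333}\right) = - \frac{12205925513361936}{73333}$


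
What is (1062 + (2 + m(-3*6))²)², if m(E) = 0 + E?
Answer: 1737124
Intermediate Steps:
m(E) = E
(1062 + (2 + m(-3*6))²)² = (1062 + (2 - 3*6)²)² = (1062 + (2 - 18)²)² = (1062 + (-16)²)² = (1062 + 256)² = 1318² = 1737124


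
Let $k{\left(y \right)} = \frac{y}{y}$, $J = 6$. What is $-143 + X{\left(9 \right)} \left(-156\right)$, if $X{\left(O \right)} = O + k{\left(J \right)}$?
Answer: $-1703$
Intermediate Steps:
$k{\left(y \right)} = 1$
$X{\left(O \right)} = 1 + O$ ($X{\left(O \right)} = O + 1 = 1 + O$)
$-143 + X{\left(9 \right)} \left(-156\right) = -143 + \left(1 + 9\right) \left(-156\right) = -143 + 10 \left(-156\right) = -143 - 1560 = -1703$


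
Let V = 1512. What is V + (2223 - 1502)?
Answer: 2233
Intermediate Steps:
V + (2223 - 1502) = 1512 + (2223 - 1502) = 1512 + 721 = 2233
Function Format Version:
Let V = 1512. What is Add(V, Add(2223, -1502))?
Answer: 2233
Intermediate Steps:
Add(V, Add(2223, -1502)) = Add(1512, Add(2223, -1502)) = Add(1512, 721) = 2233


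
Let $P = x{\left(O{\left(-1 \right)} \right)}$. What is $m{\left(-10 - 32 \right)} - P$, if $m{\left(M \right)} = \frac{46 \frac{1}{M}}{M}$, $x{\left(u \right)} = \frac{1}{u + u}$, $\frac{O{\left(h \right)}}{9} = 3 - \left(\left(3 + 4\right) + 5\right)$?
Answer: $\frac{128}{3969} \approx 0.03225$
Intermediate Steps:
$O{\left(h \right)} = -81$ ($O{\left(h \right)} = 9 \left(3 - \left(\left(3 + 4\right) + 5\right)\right) = 9 \left(3 - \left(7 + 5\right)\right) = 9 \left(3 - 12\right) = 9 \left(-9\right) = -81$)
$x{\left(u \right)} = \frac{1}{2 u}$
$P = - \frac{1}{162}$ ($P = \frac{1}{2 \left(-81\right)} = \frac{1}{2} \left(- \frac{1}{81}\right) = - \frac{1}{162} \approx -0.0061728$)
$m{\left(M \right)} = \frac{46}{M^{2}}$
$m{\left(-10 - 32 \right)} - P = \frac{46}{\left(-10 - 32\right)^{2}} - - \frac{1}{162} = \frac{46}{\left(-10 - 32\right)^{2}} + \frac{1}{162} = \frac{46}{1764} + \frac{1}{162} = 46 \cdot \frac{1}{1764} + \frac{1}{162} = \frac{23}{882} + \frac{1}{162} = \frac{128}{3969}$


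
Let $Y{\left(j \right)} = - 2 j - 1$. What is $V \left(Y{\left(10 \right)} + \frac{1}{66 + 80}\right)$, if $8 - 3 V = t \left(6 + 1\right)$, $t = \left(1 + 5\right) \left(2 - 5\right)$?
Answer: $- \frac{205355}{219} \approx -937.69$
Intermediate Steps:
$Y{\left(j \right)} = -1 - 2 j$
$t = -18$ ($t = 6 \left(-3\right) = -18$)
$V = \frac{134}{3}$ ($V = \frac{8}{3} - \frac{\left(-18\right) \left(6 + 1\right)}{3} = \frac{8}{3} - \frac{\left(-18\right) 7}{3} = \frac{8}{3} - -42 = \frac{8}{3} + 42 = \frac{134}{3} \approx 44.667$)
$V \left(Y{\left(10 \right)} + \frac{1}{66 + 80}\right) = \frac{134 \left(\left(-1 - 20\right) + \frac{1}{66 + 80}\right)}{3} = \frac{134 \left(\left(-1 - 20\right) + \frac{1}{146}\right)}{3} = \frac{134 \left(-21 + \frac{1}{146}\right)}{3} = \frac{134}{3} \left(- \frac{3065}{146}\right) = - \frac{205355}{219}$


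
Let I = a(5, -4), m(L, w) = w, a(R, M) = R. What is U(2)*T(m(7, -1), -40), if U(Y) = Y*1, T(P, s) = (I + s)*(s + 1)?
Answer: 2730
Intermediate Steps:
I = 5
T(P, s) = (1 + s)*(5 + s) (T(P, s) = (5 + s)*(s + 1) = (5 + s)*(1 + s) = (1 + s)*(5 + s))
U(Y) = Y
U(2)*T(m(7, -1), -40) = 2*(5 + (-40)² + 6*(-40)) = 2*(5 + 1600 - 240) = 2*1365 = 2730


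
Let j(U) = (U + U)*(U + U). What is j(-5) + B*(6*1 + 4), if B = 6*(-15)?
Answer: -800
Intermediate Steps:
j(U) = 4*U**2 (j(U) = (2*U)*(2*U) = 4*U**2)
B = -90
j(-5) + B*(6*1 + 4) = 4*(-5)**2 - 90*(6*1 + 4) = 4*25 - 90*(6 + 4) = 100 - 90*10 = 100 - 900 = -800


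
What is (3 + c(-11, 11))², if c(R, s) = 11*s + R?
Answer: 12769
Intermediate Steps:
c(R, s) = R + 11*s
(3 + c(-11, 11))² = (3 + (-11 + 11*11))² = (3 + (-11 + 121))² = (3 + 110)² = 113² = 12769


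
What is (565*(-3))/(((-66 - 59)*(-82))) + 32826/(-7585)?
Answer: -340803/75850 ≈ -4.4931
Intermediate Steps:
(565*(-3))/(((-66 - 59)*(-82))) + 32826/(-7585) = -1695/((-125*(-82))) + 32826*(-1/7585) = -1695/10250 - 32826/7585 = -1695*1/10250 - 32826/7585 = -339/2050 - 32826/7585 = -340803/75850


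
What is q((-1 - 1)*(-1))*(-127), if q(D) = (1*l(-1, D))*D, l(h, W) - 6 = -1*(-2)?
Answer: -2032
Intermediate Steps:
l(h, W) = 8 (l(h, W) = 6 - 1*(-2) = 6 + 2 = 8)
q(D) = 8*D (q(D) = (1*8)*D = 8*D)
q((-1 - 1)*(-1))*(-127) = (8*((-1 - 1)*(-1)))*(-127) = (8*(-2*(-1)))*(-127) = (8*2)*(-127) = 16*(-127) = -2032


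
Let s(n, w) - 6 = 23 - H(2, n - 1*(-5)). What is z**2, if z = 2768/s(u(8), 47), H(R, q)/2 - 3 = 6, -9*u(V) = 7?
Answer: 7661824/121 ≈ 63321.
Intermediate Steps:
u(V) = -7/9 (u(V) = -1/9*7 = -7/9)
H(R, q) = 18 (H(R, q) = 6 + 2*6 = 6 + 12 = 18)
s(n, w) = 11 (s(n, w) = 6 + (23 - 1*18) = 6 + (23 - 18) = 6 + 5 = 11)
z = 2768/11 ≈ 251.64
z**2 = (2768/11)**2 = 7661824/121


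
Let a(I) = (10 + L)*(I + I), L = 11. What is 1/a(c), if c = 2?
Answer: 1/84 ≈ 0.011905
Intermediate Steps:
a(I) = 42*I (a(I) = (10 + 11)*(I + I) = 21*(2*I) = 42*I)
1/a(c) = 1/(42*2) = 1/84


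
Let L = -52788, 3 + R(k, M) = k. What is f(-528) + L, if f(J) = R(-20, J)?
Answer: -52811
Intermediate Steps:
R(k, M) = -3 + k
f(J) = -23 (f(J) = -3 - 20 = -23)
f(-528) + L = -23 - 52788 = -52811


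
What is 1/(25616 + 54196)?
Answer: 1/79812 ≈ 1.2529e-5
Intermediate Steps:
1/(25616 + 54196) = 1/79812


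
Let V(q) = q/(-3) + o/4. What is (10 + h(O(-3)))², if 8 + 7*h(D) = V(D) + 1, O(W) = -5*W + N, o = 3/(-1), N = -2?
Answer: 483025/7056 ≈ 68.456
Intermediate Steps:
o = -3 (o = 3*(-1) = -3)
O(W) = -2 - 5*W (O(W) = -5*W - 2 = -2 - 5*W)
V(q) = -¾ - q/3 (V(q) = q/(-3) - 3/4 = q*(-⅓) - 3*¼ = -q/3 - ¾ = -¾ - q/3)
h(D) = -31/28 - D/21 (h(D) = -8/7 + ((-¾ - D/3) + 1)/7 = -8/7 + (¼ - D/3)/7 = -8/7 + (1/28 - D/21) = -31/28 - D/21)
(10 + h(O(-3)))² = (10 + (-31/28 - (-2 - 5*(-3))/21))² = (10 + (-31/28 - (-2 + 15)/21))² = (10 + (-31/28 - 1/21*13))² = (10 + (-31/28 - 13/21))² = (10 - 145/84)² = (695/84)² = 483025/7056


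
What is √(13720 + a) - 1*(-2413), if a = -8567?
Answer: 2413 + √5153 ≈ 2484.8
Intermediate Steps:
√(13720 + a) - 1*(-2413) = √(13720 - 8567) - 1*(-2413) = √5153 + 2413 = 2413 + √5153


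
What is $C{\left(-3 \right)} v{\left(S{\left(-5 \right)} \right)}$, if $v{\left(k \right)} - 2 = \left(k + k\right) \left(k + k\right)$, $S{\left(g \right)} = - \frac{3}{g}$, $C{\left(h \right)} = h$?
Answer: $- \frac{258}{25} \approx -10.32$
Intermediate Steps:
$v{\left(k \right)} = 2 + 4 k^{2}$ ($v{\left(k \right)} = 2 + \left(k + k\right) \left(k + k\right) = 2 + 2 k 2 k = 2 + 4 k^{2}$)
$C{\left(-3 \right)} v{\left(S{\left(-5 \right)} \right)} = - 3 \left(2 + 4 \left(- \frac{3}{-5}\right)^{2}\right) = - 3 \left(2 + 4 \left(\left(-3\right) \left(- \frac{1}{5}\right)\right)^{2}\right) = - 3 \left(2 + 4 \left(\frac{3}{5}\right)^{2}\right) = - 3 \left(2 + 4 \cdot \frac{9}{25}\right) = - 3 \left(2 + \frac{36}{25}\right) = \left(-3\right) \frac{86}{25} = - \frac{258}{25}$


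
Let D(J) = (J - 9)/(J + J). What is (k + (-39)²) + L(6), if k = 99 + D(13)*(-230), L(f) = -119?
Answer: 19053/13 ≈ 1465.6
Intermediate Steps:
D(J) = (-9 + J)/(2*J) (D(J) = (-9 + J)/((2*J)) = (-9 + J)*(1/(2*J)) = (-9 + J)/(2*J))
k = 827/13 (k = 99 + ((½)*(-9 + 13)/13)*(-230) = 99 + ((½)*(1/13)*4)*(-230) = 99 + (2/13)*(-230) = 99 - 460/13 = 827/13 ≈ 63.615)
(k + (-39)²) + L(6) = (827/13 + (-39)²) - 119 = (827/13 + 1521) - 119 = 20600/13 - 119 = 19053/13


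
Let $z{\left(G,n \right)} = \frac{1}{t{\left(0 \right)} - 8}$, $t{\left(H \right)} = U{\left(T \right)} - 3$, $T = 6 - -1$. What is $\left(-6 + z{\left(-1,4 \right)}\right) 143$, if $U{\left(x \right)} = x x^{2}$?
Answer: $- \frac{284713}{332} \approx -857.57$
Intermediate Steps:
$T = 7$ ($T = 6 + 1 = 7$)
$U{\left(x \right)} = x^{3}$
$t{\left(H \right)} = 340$ ($t{\left(H \right)} = 7^{3} - 3 = 343 - 3 = 340$)
$z{\left(G,n \right)} = \frac{1}{332}$ ($z{\left(G,n \right)} = \frac{1}{340 - 8} = \frac{1}{332}$)
$\left(-6 + z{\left(-1,4 \right)}\right) 143 = \left(-6 + \frac{1}{332}\right) 143 = \left(- \frac{1991}{332}\right) 143 = - \frac{284713}{332}$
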